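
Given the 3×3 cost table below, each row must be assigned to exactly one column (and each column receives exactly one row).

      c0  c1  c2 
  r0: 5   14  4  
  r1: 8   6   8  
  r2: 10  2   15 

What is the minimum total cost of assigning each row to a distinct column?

Minimum assignment cost: 14

optimal assignment: row0→col2 (cost 4), row1→col0 (cost 8), row2→col1 (cost 2)
total = 4 + 8 + 2 = 14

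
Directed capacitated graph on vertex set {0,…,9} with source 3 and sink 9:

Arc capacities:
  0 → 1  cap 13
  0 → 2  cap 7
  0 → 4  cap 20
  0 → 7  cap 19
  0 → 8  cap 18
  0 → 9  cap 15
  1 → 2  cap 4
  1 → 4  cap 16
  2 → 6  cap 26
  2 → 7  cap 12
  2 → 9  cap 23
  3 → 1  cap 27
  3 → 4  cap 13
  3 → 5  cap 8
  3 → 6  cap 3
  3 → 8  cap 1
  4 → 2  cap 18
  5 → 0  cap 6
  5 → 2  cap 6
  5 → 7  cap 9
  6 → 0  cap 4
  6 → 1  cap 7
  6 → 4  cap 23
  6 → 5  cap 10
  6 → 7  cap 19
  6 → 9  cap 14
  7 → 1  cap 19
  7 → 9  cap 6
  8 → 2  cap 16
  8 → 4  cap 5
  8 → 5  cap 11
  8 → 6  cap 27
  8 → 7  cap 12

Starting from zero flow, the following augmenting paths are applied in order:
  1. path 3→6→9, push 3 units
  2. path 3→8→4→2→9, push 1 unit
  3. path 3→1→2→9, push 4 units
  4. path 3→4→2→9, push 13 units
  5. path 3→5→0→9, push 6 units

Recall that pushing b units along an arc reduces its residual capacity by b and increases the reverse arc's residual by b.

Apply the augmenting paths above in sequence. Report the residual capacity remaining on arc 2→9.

after path 1 (3→6→9, push 3): res(2,9)=23
after path 2 (3→8→4→2→9, push 1): res(2,9)=22
after path 3 (3→1→2→9, push 4): res(2,9)=18
after path 4 (3→4→2→9, push 13): res(2,9)=5
after path 5 (3→5→0→9, push 6): res(2,9)=5

Residual capacity of (2,9): 5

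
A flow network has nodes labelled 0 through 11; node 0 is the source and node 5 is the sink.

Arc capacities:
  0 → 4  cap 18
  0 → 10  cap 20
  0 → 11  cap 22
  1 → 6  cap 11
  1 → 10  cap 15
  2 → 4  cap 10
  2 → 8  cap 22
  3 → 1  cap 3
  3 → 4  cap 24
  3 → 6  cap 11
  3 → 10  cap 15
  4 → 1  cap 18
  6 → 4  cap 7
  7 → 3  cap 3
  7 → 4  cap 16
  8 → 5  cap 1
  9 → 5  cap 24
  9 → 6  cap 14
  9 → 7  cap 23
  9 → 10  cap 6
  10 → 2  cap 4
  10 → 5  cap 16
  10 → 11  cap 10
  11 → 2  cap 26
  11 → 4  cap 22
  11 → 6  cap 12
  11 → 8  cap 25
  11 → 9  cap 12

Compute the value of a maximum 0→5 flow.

Maximum flow value: 29

augment #1: 0→10→5 bottleneck 16, total now 16
augment #2: 0→11→8→5 bottleneck 1, total now 17
augment #3: 0→11→9→5 bottleneck 12, total now 29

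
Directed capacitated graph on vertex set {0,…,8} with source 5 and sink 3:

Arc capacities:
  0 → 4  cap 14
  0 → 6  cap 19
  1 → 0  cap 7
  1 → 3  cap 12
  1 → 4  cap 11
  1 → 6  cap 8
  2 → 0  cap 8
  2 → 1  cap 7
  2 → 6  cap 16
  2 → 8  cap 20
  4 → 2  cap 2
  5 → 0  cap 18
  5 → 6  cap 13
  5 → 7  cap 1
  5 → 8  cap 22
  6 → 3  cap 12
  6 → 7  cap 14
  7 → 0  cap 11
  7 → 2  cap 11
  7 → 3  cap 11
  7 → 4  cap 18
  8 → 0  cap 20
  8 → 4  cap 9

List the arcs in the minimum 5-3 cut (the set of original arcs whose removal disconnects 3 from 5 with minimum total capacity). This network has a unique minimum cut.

Min-cut arcs: {(4,2), (5,7), (6,3), (6,7)} (total capacity 29)

augment #1: 5→6→3 push 12
augment #2: 5→7→3 push 1
augment #3: 5→6→7→3 push 1
augment #4: 5→0→6→7→3 push 9
augment #5: 5→0→4→2→1→3 push 2
augment #6: 5→0→6→7→2→1→3 push 4
max flow = 29; residual-reachable set from 5 gives S-side
cut edges (S→T): {(4,2), (5,7), (6,3), (6,7)} total cap 29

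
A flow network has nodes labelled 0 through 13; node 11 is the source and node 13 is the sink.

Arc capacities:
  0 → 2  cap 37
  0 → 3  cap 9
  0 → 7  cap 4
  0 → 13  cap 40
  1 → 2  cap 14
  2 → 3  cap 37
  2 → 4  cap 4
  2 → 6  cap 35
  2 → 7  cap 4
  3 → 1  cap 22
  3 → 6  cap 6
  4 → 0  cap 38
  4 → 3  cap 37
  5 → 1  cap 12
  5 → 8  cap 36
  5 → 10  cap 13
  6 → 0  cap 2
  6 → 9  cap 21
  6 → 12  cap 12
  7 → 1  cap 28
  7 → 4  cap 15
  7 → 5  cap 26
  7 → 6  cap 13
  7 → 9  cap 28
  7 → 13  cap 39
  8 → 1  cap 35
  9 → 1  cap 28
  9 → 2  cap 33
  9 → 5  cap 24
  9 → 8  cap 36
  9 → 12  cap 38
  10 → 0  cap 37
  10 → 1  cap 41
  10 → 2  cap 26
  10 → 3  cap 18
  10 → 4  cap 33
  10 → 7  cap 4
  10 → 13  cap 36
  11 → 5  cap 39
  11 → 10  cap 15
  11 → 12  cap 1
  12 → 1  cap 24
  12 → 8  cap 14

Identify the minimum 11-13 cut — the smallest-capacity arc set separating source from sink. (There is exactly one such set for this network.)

augment #1: 11→10→13 push 15
augment #2: 11→5→10→13 push 13
augment #3: 11→5→1→2→7→13 push 4
augment #4: 11→5→1→2→4→0→13 push 4
augment #5: 11→5→1→2→6→0→13 push 2
max flow = 38; residual-reachable set from 11 gives S-side
cut edges (S→T): {(2,4), (2,7), (5,10), (6,0), (11,10)} total cap 38

Min-cut arcs: {(2,4), (2,7), (5,10), (6,0), (11,10)} (total capacity 38)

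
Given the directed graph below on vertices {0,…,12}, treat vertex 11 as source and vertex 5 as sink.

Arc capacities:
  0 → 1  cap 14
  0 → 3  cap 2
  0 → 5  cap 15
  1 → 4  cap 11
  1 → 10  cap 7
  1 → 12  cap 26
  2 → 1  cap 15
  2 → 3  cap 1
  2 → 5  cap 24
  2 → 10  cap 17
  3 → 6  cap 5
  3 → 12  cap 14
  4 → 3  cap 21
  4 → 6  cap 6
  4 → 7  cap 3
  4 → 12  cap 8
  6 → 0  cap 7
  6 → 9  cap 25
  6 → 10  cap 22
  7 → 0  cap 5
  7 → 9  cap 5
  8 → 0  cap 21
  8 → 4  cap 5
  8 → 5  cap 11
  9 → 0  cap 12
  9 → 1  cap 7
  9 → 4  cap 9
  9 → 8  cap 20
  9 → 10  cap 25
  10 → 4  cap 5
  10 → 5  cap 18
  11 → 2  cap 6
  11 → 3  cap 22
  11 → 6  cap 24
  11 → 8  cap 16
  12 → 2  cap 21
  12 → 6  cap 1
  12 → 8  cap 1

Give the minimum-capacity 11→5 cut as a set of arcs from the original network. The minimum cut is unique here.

augment #1: 11→2→5 push 6
augment #2: 11→8→5 push 11
augment #3: 11→6→0→5 push 7
augment #4: 11→6→10→5 push 17
augment #5: 11→8→0→5 push 5
augment #6: 11→3→6→10→5 push 1
augment #7: 11→3→12→2→5 push 14
augment #8: 11→3→6→9→0→5 push 3
augment #9: 11→3→6→9→1→12→2→5 push 1
max flow = 65; residual-reachable set from 11 gives S-side
cut edges (S→T): {(3,6), (3,12), (11,2), (11,6), (11,8)} total cap 65

Min-cut arcs: {(3,6), (3,12), (11,2), (11,6), (11,8)} (total capacity 65)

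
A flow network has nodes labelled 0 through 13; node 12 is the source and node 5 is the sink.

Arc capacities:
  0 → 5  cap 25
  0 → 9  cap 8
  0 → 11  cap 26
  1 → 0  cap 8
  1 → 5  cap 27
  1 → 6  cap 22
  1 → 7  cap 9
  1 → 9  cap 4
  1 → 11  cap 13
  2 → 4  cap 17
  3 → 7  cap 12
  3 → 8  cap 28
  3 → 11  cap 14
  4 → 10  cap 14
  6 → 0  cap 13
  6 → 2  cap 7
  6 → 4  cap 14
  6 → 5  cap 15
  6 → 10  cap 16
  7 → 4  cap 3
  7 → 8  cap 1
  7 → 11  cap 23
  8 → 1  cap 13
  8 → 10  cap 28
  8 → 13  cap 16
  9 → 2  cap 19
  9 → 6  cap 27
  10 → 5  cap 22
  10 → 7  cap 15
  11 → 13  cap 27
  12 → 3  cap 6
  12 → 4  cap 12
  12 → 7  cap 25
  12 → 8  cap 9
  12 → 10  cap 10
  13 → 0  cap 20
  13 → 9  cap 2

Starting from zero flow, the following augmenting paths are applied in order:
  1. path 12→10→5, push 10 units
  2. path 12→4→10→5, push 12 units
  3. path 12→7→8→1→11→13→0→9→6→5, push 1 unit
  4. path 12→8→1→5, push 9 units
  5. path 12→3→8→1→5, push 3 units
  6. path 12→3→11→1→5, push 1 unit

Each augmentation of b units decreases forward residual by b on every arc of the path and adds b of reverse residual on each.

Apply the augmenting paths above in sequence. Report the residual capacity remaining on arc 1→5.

after path 1 (12→10→5, push 10): res(1,5)=27
after path 2 (12→4→10→5, push 12): res(1,5)=27
after path 3 (12→7→8→1→11→13→0→9→6→5, push 1): res(1,5)=27
after path 4 (12→8→1→5, push 9): res(1,5)=18
after path 5 (12→3→8→1→5, push 3): res(1,5)=15
after path 6 (12→3→11→1→5, push 1): res(1,5)=14

Residual capacity of (1,5): 14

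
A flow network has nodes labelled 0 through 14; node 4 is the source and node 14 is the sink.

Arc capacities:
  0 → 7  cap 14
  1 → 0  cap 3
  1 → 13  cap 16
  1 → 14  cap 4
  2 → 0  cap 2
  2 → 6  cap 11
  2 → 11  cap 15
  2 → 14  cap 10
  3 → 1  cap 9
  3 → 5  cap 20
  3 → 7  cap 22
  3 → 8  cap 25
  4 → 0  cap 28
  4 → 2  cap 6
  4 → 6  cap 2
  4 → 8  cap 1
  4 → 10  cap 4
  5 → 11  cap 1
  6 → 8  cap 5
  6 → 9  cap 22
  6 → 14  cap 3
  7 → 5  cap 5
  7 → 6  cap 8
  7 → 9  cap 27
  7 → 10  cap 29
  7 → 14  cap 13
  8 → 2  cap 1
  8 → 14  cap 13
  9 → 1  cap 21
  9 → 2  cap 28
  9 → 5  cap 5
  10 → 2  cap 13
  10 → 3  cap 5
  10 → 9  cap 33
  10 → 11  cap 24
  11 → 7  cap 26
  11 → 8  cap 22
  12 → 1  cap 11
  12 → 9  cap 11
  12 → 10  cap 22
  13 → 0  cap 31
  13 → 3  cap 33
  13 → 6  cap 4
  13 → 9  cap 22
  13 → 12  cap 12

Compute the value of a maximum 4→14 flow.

augment #1: 4→2→14 bottleneck 6, total now 6
augment #2: 4→6→14 bottleneck 2, total now 8
augment #3: 4→8→14 bottleneck 1, total now 9
augment #4: 4→0→7→14 bottleneck 13, total now 22
augment #5: 4→10→2→14 bottleneck 4, total now 26
augment #6: 4→0→7→6→14 bottleneck 1, total now 27

Maximum flow value: 27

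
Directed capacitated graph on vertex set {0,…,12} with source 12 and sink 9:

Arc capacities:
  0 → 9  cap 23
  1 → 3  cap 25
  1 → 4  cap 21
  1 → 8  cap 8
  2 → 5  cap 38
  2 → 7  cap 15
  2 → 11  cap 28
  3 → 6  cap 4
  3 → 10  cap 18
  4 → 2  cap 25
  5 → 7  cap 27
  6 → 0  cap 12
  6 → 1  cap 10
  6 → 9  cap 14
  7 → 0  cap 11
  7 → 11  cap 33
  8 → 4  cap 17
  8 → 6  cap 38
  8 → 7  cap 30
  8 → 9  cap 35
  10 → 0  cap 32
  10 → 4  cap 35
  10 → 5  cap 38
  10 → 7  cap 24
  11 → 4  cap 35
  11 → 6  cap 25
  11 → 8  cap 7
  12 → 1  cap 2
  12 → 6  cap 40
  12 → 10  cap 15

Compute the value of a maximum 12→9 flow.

Maximum flow value: 52

augment #1: 12→6→9 bottleneck 14, total now 14
augment #2: 12→1→8→9 bottleneck 2, total now 16
augment #3: 12→6→0→9 bottleneck 12, total now 28
augment #4: 12→10→0→9 bottleneck 11, total now 39
augment #5: 12→6→1→8→9 bottleneck 6, total now 45
augment #6: 12→10→7→11→8→9 bottleneck 4, total now 49
augment #7: 12→6→1→4→2→11→8→9 bottleneck 3, total now 52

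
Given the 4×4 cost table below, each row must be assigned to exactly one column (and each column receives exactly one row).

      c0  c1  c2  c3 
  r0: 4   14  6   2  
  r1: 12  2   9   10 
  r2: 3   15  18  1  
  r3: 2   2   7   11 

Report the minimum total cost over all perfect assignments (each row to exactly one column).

Minimum assignment cost: 11

optimal assignment: row0→col2 (cost 6), row1→col1 (cost 2), row2→col3 (cost 1), row3→col0 (cost 2)
total = 6 + 2 + 1 + 2 = 11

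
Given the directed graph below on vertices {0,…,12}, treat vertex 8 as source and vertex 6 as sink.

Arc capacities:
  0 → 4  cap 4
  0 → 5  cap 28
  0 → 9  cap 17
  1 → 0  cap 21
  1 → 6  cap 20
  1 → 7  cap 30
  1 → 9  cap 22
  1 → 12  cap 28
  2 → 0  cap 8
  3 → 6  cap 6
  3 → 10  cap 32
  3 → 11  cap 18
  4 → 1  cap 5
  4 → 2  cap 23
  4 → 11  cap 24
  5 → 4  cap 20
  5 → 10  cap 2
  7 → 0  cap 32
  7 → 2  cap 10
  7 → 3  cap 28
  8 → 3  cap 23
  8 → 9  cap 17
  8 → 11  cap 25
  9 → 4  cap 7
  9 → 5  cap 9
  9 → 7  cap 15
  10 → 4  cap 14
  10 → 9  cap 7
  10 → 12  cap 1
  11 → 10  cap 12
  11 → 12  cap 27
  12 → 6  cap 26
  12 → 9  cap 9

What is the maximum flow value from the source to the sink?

augment #1: 8→3→6 bottleneck 6, total now 6
augment #2: 8→11→12→6 bottleneck 25, total now 31
augment #3: 8→3→10→12→6 bottleneck 1, total now 32
augment #4: 8→9→4→1→6 bottleneck 5, total now 37

Maximum flow value: 37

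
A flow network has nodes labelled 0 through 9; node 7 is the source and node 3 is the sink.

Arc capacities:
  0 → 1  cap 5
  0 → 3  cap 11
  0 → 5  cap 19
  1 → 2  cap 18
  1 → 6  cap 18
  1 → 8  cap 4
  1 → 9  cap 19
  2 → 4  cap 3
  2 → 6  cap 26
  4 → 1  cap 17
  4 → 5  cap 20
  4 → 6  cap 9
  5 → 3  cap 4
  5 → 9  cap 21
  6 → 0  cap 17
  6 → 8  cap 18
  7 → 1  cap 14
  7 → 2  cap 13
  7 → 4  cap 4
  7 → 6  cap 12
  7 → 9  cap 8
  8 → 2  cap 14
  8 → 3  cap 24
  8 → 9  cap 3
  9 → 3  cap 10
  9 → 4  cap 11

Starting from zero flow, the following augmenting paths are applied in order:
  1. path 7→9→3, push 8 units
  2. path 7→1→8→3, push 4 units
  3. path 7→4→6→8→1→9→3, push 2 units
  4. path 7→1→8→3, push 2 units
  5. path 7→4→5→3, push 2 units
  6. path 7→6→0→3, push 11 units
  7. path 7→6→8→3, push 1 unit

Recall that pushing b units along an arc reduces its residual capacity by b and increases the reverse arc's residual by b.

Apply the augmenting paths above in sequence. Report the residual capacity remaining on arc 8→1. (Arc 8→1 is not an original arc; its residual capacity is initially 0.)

after path 1 (7→9→3, push 8): res(8,1)=0
after path 2 (7→1→8→3, push 4): res(8,1)=4
after path 3 (7→4→6→8→1→9→3, push 2): res(8,1)=2
after path 4 (7→1→8→3, push 2): res(8,1)=4
after path 5 (7→4→5→3, push 2): res(8,1)=4
after path 6 (7→6→0→3, push 11): res(8,1)=4
after path 7 (7→6→8→3, push 1): res(8,1)=4

Residual capacity of (8,1): 4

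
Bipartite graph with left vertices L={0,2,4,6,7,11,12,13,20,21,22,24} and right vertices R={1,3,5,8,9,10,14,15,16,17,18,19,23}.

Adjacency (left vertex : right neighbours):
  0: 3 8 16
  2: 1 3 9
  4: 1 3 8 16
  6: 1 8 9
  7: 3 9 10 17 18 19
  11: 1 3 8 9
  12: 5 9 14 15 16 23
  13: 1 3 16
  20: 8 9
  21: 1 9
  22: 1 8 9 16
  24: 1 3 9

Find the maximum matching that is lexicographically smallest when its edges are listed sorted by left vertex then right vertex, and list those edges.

|M| = 7 (so the lex-smallest maximum matching has 7 edges)
process left vertices in ascending order; for each, take the smallest-labelled available neighbour that still permits 7 edges overall, or leave it unmatched if none does
lex-smallest matching: {0-3, 2-1, 4-8, 6-9, 7-10, 12-5, 13-16}

Lex-smallest maximum matching: {(0,3), (2,1), (4,8), (6,9), (7,10), (12,5), (13,16)}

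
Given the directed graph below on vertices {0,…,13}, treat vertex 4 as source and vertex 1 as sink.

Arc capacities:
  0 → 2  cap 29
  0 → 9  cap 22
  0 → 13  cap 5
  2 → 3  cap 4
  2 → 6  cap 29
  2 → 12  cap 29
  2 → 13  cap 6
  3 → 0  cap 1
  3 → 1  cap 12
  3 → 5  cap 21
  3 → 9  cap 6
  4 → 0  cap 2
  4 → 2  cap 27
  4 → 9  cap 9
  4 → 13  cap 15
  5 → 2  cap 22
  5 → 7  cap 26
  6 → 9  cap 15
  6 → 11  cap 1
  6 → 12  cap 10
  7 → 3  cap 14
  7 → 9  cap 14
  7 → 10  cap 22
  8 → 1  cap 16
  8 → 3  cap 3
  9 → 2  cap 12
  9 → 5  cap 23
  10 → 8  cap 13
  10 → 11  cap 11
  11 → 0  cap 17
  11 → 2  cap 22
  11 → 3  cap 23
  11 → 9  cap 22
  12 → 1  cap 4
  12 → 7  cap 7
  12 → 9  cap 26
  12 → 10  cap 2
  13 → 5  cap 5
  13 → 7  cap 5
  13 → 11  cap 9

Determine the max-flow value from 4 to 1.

Maximum flow value: 29

augment #1: 4→2→3→1 bottleneck 4, total now 4
augment #2: 4→2→12→1 bottleneck 4, total now 8
augment #3: 4→13→7→3→1 bottleneck 5, total now 13
augment #4: 4→13→11→3→1 bottleneck 3, total now 16
augment #5: 4→2→12→10→8→1 bottleneck 2, total now 18
augment #6: 4→2→12→7→10→8→1 bottleneck 7, total now 25
augment #7: 4→9→5→7→10→8→1 bottleneck 4, total now 29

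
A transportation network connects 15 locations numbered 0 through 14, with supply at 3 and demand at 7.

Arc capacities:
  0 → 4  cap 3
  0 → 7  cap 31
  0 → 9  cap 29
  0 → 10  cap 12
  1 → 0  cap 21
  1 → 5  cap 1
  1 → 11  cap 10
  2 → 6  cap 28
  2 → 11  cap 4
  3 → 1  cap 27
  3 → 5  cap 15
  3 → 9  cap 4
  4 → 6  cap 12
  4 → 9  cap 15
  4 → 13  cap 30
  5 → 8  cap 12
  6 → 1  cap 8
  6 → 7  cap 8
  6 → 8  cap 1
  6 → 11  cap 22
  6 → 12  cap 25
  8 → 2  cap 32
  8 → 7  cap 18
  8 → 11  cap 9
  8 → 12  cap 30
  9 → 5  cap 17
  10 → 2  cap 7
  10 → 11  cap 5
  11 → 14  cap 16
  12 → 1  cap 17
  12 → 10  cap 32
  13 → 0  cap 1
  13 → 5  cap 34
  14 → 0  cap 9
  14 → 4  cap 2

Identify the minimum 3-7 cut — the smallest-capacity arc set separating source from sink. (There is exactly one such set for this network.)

augment #1: 3→1→0→7 push 21
augment #2: 3→5→8→7 push 12
augment #3: 3→1→11→14→0→7 push 6
max flow = 39; residual-reachable set from 3 gives S-side
cut edges (S→T): {(3,1), (5,8)} total cap 39

Min-cut arcs: {(3,1), (5,8)} (total capacity 39)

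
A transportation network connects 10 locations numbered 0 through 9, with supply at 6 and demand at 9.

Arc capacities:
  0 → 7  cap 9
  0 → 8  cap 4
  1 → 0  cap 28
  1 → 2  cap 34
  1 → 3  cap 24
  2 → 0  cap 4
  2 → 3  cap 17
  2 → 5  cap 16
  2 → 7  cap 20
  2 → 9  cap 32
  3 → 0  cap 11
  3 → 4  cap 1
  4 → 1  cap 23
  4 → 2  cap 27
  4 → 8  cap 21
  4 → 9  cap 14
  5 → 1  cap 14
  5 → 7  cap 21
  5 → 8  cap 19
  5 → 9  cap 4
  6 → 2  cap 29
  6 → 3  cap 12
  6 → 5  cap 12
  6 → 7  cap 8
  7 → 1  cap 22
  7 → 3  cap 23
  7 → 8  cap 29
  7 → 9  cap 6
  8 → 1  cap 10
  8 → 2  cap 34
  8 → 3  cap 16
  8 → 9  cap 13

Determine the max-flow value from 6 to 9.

Maximum flow value: 56

augment #1: 6→2→9 bottleneck 29, total now 29
augment #2: 6→5→9 bottleneck 4, total now 33
augment #3: 6→7→9 bottleneck 6, total now 39
augment #4: 6→3→4→9 bottleneck 1, total now 40
augment #5: 6→5→8→9 bottleneck 8, total now 48
augment #6: 6→7→8→9 bottleneck 2, total now 50
augment #7: 6→3→0→8→9 bottleneck 3, total now 53
augment #8: 6→3→0→8→2→9 bottleneck 1, total now 54
augment #9: 6→3→0→7→1→2→9 bottleneck 2, total now 56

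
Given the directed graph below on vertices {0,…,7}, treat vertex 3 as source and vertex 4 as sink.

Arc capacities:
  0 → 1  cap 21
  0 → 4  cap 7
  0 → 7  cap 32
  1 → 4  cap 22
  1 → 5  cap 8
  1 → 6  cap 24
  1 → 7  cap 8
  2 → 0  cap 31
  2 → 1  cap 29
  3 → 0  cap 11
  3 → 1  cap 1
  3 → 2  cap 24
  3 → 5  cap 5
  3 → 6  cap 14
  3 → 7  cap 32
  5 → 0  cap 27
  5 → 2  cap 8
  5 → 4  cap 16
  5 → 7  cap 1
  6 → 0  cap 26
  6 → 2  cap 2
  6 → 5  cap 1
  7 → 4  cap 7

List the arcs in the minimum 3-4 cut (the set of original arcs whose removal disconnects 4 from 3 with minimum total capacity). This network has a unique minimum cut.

augment #1: 3→0→4 push 7
augment #2: 3→1→4 push 1
augment #3: 3→5→4 push 5
augment #4: 3→7→4 push 7
augment #5: 3→0→1→4 push 4
augment #6: 3→2→1→4 push 17
augment #7: 3→6→5→4 push 1
augment #8: 3→2→1→5→4 push 7
augment #9: 3→6→0→1→5→4 push 1
max flow = 50; residual-reachable set from 3 gives S-side
cut edges (S→T): {(0,4), (1,4), (1,5), (3,5), (6,5), (7,4)} total cap 50

Min-cut arcs: {(0,4), (1,4), (1,5), (3,5), (6,5), (7,4)} (total capacity 50)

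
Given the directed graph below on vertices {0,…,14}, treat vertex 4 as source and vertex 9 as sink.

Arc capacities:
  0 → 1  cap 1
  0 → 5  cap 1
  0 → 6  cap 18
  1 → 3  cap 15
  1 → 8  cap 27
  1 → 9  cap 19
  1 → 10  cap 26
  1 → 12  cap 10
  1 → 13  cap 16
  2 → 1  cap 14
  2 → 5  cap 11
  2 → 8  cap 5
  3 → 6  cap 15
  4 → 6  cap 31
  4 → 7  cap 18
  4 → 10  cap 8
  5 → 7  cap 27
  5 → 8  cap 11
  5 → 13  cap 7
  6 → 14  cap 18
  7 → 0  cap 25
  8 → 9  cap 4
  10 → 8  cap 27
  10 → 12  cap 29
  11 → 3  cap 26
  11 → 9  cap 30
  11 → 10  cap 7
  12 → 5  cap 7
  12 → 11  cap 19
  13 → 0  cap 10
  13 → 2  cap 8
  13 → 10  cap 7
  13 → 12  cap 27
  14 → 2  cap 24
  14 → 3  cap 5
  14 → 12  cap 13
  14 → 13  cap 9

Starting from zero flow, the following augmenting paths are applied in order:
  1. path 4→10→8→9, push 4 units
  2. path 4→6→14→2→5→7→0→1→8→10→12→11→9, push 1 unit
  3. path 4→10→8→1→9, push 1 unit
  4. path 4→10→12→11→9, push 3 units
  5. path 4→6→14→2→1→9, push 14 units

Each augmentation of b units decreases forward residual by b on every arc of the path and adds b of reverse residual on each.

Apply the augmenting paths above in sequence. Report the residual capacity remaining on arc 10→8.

after path 1 (4→10→8→9, push 4): res(10,8)=23
after path 2 (4→6→14→2→5→7→0→1→8→10→12→11→9, push 1): res(10,8)=24
after path 3 (4→10→8→1→9, push 1): res(10,8)=23
after path 4 (4→10→12→11→9, push 3): res(10,8)=23
after path 5 (4→6→14→2→1→9, push 14): res(10,8)=23

Residual capacity of (10,8): 23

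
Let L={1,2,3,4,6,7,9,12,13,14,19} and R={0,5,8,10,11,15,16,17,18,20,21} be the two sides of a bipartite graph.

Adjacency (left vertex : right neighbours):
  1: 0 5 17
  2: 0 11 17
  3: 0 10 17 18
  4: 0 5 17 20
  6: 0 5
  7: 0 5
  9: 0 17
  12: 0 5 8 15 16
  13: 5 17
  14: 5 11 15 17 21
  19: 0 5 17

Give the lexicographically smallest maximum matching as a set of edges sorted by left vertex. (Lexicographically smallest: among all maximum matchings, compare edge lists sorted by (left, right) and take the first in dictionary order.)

|M| = 8 (so the lex-smallest maximum matching has 8 edges)
process left vertices in ascending order; for each, take the smallest-labelled available neighbour that still permits 8 edges overall, or leave it unmatched if none does
lex-smallest matching: {1-0, 2-11, 3-10, 4-20, 6-5, 9-17, 12-8, 14-15}

Lex-smallest maximum matching: {(1,0), (2,11), (3,10), (4,20), (6,5), (9,17), (12,8), (14,15)}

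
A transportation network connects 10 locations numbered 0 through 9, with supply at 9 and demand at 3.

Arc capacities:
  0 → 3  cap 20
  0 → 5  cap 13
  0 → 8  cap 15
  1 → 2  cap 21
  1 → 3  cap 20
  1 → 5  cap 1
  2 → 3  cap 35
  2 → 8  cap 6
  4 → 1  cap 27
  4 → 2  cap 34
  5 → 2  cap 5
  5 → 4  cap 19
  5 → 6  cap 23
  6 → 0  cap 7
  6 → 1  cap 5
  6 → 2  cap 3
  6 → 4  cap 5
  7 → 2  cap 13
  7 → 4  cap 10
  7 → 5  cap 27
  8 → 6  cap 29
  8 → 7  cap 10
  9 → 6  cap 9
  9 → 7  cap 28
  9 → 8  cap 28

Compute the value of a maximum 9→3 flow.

Maximum flow value: 58

augment #1: 9→6→0→3 bottleneck 7, total now 7
augment #2: 9→6→1→3 bottleneck 2, total now 9
augment #3: 9→7→2→3 bottleneck 13, total now 22
augment #4: 9→7→4→1→3 bottleneck 10, total now 32
augment #5: 9→7→5→2→3 bottleneck 5, total now 37
augment #6: 9→8→6→1→3 bottleneck 3, total now 40
augment #7: 9→8→6→2→3 bottleneck 3, total now 43
augment #8: 9→8→6→4→1→3 bottleneck 5, total now 48
augment #9: 9→8→7→5→4→2→3 bottleneck 10, total now 58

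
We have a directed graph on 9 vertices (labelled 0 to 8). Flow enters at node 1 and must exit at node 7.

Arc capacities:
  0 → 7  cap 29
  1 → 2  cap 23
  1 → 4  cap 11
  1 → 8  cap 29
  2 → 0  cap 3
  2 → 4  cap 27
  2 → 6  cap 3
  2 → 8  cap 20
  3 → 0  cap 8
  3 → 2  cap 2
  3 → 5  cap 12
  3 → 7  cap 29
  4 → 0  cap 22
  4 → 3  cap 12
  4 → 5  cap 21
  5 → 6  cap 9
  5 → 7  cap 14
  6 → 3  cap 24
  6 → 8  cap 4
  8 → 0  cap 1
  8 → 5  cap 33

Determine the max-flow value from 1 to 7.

Maximum flow value: 58

augment #1: 1→2→0→7 bottleneck 3, total now 3
augment #2: 1→4→0→7 bottleneck 11, total now 14
augment #3: 1→8→0→7 bottleneck 1, total now 15
augment #4: 1→8→5→7 bottleneck 14, total now 29
augment #5: 1→2→4→0→7 bottleneck 11, total now 40
augment #6: 1→2→4→3→7 bottleneck 9, total now 49
augment #7: 1→8→5→6→3→7 bottleneck 9, total now 58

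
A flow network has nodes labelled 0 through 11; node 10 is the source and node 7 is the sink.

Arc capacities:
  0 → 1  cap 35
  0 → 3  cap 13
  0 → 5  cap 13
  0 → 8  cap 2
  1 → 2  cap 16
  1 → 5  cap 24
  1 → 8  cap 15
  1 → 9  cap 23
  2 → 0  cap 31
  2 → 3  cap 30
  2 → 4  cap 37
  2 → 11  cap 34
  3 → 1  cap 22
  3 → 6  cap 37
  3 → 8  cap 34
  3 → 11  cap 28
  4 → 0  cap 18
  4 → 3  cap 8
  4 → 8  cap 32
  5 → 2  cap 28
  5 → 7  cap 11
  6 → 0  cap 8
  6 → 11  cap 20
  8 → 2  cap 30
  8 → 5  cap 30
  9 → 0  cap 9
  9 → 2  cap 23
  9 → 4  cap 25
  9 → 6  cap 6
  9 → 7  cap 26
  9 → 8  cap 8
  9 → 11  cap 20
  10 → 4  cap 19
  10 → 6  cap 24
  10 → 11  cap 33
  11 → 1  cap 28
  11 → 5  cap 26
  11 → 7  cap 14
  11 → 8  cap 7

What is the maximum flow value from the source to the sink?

Maximum flow value: 48

augment #1: 10→11→7 bottleneck 14, total now 14
augment #2: 10→11→5→7 bottleneck 11, total now 25
augment #3: 10→11→1→9→7 bottleneck 8, total now 33
augment #4: 10→4→0→1→9→7 bottleneck 15, total now 48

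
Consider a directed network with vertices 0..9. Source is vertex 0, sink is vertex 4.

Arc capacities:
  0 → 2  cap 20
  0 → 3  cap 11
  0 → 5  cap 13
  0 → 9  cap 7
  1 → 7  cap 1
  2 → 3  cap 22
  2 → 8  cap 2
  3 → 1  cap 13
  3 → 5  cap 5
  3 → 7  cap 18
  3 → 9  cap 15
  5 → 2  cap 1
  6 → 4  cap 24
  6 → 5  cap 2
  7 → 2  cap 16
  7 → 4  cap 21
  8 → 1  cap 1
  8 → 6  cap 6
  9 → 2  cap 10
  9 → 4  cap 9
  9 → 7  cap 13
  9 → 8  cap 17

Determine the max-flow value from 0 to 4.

augment #1: 0→9→4 bottleneck 7, total now 7
augment #2: 0→3→7→4 bottleneck 11, total now 18
augment #3: 0→2→3→7→4 bottleneck 7, total now 25
augment #4: 0→2→3→9→4 bottleneck 2, total now 27
augment #5: 0→2→8→6→4 bottleneck 2, total now 29
augment #6: 0→2→3→1→7→4 bottleneck 1, total now 30
augment #7: 0→2→3→9→7→4 bottleneck 2, total now 32
augment #8: 0→2→3→9→8→6→4 bottleneck 4, total now 36

Maximum flow value: 36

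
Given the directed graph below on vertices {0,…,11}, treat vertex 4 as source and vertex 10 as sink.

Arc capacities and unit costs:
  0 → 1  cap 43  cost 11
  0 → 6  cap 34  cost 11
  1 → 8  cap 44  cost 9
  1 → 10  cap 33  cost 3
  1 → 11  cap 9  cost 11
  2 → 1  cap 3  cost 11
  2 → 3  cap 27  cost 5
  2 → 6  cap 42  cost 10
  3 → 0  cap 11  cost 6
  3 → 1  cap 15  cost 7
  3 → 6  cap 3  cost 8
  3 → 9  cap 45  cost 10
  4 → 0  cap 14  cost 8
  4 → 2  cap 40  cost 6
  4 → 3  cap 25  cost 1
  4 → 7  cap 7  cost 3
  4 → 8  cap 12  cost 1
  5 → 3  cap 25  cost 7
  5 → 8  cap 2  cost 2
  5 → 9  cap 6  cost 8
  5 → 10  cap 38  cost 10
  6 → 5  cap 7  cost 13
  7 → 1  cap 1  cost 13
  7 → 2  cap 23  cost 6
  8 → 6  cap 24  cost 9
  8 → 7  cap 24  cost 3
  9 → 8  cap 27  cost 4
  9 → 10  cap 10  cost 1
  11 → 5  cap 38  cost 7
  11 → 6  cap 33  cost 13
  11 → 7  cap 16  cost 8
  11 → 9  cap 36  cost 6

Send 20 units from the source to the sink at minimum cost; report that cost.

shortest-cost path #1: 4→3→1→10 push 15 @ unit cost 11 (adds 165)
shortest-cost path #2: 4→3→9→10 push 5 @ unit cost 12 (adds 60)
total cost = 225

Minimum cost for 20 units: 225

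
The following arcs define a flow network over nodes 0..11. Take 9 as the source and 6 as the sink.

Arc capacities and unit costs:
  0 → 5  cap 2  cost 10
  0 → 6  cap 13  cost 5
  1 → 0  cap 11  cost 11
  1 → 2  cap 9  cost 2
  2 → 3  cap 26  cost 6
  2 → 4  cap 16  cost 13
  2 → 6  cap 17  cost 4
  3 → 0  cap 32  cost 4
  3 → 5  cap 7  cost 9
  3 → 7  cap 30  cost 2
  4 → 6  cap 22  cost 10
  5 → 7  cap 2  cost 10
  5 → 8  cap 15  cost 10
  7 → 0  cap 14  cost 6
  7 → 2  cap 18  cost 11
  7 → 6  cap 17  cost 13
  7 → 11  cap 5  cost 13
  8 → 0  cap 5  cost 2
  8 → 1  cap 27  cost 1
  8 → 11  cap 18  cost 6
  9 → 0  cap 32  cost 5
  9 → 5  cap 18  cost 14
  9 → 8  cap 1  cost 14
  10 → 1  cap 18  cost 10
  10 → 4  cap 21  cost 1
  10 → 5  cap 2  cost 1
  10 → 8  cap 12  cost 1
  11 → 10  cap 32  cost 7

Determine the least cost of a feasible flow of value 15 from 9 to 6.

Minimum cost for 15 units: 182

shortest-cost path #1: 9→0→6 push 13 @ unit cost 10 (adds 130)
shortest-cost path #2: 9→8→1→2→6 push 1 @ unit cost 21 (adds 21)
shortest-cost path #3: 9→5→8→1→2→6 push 1 @ unit cost 31 (adds 31)
total cost = 182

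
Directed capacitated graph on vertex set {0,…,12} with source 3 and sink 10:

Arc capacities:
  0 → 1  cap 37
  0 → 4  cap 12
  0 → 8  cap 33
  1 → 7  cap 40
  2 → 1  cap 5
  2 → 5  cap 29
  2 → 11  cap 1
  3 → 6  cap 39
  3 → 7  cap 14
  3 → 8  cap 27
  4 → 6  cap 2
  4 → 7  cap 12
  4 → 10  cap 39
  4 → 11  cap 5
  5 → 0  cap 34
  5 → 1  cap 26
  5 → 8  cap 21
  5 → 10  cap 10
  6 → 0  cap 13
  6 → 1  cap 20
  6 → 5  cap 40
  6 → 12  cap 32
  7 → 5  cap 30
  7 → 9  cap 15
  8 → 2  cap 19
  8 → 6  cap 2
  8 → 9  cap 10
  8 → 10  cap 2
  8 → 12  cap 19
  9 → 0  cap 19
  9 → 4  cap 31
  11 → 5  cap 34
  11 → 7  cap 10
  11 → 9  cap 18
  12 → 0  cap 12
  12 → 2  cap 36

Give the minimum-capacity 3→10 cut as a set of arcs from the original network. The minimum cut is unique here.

augment #1: 3→8→10 push 2
augment #2: 3→6→5→10 push 10
augment #3: 3→6→0→4→10 push 12
augment #4: 3→7→9→4→10 push 14
augment #5: 3→8→9→4→10 push 10
augment #6: 3→6→1→7→9→4→10 push 1
augment #7: 3→8→2→11→9→4→10 push 1
max flow = 50; residual-reachable set from 3 gives S-side
cut edges (S→T): {(0,4), (2,11), (5,10), (7,9), (8,9), (8,10)} total cap 50

Min-cut arcs: {(0,4), (2,11), (5,10), (7,9), (8,9), (8,10)} (total capacity 50)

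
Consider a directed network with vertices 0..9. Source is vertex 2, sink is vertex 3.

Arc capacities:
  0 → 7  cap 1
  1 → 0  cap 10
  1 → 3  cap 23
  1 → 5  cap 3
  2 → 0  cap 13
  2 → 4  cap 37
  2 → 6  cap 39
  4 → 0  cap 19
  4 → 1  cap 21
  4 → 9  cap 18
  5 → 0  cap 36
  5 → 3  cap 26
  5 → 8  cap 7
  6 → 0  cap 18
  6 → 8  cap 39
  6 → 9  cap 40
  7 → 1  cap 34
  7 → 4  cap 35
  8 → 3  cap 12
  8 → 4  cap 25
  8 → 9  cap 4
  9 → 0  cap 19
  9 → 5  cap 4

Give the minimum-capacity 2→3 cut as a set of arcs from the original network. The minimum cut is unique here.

Min-cut arcs: {(0,7), (4,1), (8,3), (9,5)} (total capacity 38)

augment #1: 2→4→1→3 push 21
augment #2: 2→6→8→3 push 12
augment #3: 2→0→7→1→3 push 1
augment #4: 2→4→9→5→3 push 4
max flow = 38; residual-reachable set from 2 gives S-side
cut edges (S→T): {(0,7), (4,1), (8,3), (9,5)} total cap 38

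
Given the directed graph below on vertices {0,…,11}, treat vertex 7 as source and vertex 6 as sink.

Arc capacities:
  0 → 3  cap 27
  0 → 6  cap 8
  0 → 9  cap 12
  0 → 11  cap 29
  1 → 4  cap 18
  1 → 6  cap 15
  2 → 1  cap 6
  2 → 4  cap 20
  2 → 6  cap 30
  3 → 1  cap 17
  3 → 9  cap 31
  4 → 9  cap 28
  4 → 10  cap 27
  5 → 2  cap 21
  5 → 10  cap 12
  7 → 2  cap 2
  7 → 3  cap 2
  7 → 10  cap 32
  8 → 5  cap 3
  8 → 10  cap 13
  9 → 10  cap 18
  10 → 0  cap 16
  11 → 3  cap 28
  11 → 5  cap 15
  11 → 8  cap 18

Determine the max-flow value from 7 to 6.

augment #1: 7→2→6 bottleneck 2, total now 2
augment #2: 7→3→1→6 bottleneck 2, total now 4
augment #3: 7→10→0→6 bottleneck 8, total now 12
augment #4: 7→10→0→3→1→6 bottleneck 8, total now 20

Maximum flow value: 20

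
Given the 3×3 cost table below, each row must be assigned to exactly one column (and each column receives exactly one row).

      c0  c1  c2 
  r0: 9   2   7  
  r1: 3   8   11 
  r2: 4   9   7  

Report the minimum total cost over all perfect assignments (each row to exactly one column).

optimal assignment: row0→col1 (cost 2), row1→col0 (cost 3), row2→col2 (cost 7)
total = 2 + 3 + 7 = 12

Minimum assignment cost: 12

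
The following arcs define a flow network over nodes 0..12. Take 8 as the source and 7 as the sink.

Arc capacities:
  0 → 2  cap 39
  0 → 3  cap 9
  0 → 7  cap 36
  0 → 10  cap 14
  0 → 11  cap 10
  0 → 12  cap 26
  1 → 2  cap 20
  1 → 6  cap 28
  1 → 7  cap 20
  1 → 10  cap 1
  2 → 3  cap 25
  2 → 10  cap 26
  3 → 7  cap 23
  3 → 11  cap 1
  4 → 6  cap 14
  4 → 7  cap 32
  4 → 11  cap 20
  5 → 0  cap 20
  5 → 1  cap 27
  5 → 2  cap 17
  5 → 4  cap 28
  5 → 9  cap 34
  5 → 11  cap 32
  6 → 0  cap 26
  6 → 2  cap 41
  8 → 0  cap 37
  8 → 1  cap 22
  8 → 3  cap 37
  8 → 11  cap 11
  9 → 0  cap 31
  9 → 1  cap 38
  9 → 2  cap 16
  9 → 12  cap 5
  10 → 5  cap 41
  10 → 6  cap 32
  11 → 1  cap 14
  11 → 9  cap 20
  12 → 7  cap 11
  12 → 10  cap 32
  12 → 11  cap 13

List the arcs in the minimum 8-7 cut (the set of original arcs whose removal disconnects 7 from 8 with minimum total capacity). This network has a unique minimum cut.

Min-cut arcs: {(3,7), (3,11), (8,0), (8,1), (8,11)} (total capacity 94)

augment #1: 8→0→7 push 36
augment #2: 8→1→7 push 20
augment #3: 8→3→7 push 23
augment #4: 8→0→12→7 push 1
augment #5: 8→11→9→12→7 push 5
augment #6: 8→1→6→0→12→7 push 2
augment #7: 8→11→9→0→12→7 push 3
augment #8: 8→11→1→10→5→4→7 push 1
augment #9: 8→11→1→2→10→5→4→7 push 2
augment #10: 8→3→11→1→2→10→5→4→7 push 1
max flow = 94; residual-reachable set from 8 gives S-side
cut edges (S→T): {(3,7), (3,11), (8,0), (8,1), (8,11)} total cap 94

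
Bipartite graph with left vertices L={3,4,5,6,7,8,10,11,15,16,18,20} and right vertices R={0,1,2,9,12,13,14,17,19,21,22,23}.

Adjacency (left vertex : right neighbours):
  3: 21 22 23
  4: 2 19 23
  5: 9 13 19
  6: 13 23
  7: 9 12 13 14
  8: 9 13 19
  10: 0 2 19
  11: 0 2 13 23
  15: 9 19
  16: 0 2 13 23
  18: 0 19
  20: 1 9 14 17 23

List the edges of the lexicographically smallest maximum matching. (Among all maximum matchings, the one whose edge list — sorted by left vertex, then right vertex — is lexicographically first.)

Lex-smallest maximum matching: {(3,21), (4,2), (5,9), (6,13), (7,12), (8,19), (10,0), (11,23), (20,1)}

|M| = 9 (so the lex-smallest maximum matching has 9 edges)
process left vertices in ascending order; for each, take the smallest-labelled available neighbour that still permits 9 edges overall, or leave it unmatched if none does
lex-smallest matching: {3-21, 4-2, 5-9, 6-13, 7-12, 8-19, 10-0, 11-23, 20-1}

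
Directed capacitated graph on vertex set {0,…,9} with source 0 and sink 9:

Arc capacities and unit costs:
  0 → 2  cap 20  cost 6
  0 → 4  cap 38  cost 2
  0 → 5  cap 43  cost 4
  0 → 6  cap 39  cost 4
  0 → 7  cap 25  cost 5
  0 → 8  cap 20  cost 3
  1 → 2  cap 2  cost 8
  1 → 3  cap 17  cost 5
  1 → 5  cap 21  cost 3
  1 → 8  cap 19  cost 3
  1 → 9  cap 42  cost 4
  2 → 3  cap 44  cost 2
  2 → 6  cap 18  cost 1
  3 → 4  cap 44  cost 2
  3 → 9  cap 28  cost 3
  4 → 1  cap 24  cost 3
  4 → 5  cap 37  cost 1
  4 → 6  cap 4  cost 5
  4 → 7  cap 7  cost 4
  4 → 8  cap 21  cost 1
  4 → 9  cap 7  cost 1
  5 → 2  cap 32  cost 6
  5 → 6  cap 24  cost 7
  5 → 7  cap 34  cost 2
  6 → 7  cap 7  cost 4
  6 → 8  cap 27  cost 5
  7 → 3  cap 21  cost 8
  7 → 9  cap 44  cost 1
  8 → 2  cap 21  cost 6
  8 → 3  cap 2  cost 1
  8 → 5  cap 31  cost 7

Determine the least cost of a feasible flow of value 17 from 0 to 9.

Minimum cost for 17 units: 81

shortest-cost path #1: 0→4→9 push 7 @ unit cost 3 (adds 21)
shortest-cost path #2: 0→7→9 push 10 @ unit cost 6 (adds 60)
total cost = 81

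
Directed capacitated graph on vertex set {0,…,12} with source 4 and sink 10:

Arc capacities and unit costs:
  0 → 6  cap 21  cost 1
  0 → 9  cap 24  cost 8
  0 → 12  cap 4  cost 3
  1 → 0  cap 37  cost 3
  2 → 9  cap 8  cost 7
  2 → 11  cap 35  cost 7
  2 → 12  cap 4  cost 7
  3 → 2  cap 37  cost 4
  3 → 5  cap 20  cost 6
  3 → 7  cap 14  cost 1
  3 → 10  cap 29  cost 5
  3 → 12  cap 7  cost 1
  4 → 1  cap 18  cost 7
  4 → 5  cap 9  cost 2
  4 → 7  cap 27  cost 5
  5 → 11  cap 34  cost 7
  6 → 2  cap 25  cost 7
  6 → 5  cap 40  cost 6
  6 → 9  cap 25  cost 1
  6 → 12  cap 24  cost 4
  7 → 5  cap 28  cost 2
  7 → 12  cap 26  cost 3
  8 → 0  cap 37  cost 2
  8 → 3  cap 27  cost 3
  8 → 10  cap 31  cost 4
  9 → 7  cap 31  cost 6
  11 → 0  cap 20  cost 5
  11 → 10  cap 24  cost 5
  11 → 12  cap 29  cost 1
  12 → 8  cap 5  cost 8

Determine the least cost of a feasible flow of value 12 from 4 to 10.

Minimum cost for 12 units: 183

shortest-cost path #1: 4→5→11→10 push 9 @ unit cost 14 (adds 126)
shortest-cost path #2: 4→7→5→11→10 push 3 @ unit cost 19 (adds 57)
total cost = 183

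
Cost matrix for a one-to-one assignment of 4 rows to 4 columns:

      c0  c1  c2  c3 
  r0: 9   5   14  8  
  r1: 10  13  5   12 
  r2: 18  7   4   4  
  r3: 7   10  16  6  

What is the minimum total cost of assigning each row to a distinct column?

optimal assignment: row0→col1 (cost 5), row1→col2 (cost 5), row2→col3 (cost 4), row3→col0 (cost 7)
total = 5 + 5 + 4 + 7 = 21

Minimum assignment cost: 21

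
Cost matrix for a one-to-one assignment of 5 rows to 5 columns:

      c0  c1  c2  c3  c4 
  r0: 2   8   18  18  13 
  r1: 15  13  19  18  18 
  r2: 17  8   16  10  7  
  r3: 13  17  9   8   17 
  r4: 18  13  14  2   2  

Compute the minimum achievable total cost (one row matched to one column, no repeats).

optimal assignment: row0→col0 (cost 2), row1→col1 (cost 13), row2→col4 (cost 7), row3→col2 (cost 9), row4→col3 (cost 2)
total = 2 + 13 + 7 + 9 + 2 = 33

Minimum assignment cost: 33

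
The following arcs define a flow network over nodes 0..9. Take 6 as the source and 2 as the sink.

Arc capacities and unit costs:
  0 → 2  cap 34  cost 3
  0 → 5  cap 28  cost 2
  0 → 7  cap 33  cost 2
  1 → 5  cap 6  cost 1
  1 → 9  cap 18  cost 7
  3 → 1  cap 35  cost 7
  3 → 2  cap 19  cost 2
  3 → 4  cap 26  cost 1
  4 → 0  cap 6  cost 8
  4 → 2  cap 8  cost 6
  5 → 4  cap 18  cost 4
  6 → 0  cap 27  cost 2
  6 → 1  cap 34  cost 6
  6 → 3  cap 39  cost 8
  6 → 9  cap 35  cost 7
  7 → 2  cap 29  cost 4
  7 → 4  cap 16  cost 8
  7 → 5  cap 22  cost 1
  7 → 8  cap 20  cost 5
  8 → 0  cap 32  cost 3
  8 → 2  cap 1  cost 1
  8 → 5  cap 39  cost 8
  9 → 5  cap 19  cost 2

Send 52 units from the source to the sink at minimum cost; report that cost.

shortest-cost path #1: 6→0→2 push 27 @ unit cost 5 (adds 135)
shortest-cost path #2: 6→3→2 push 19 @ unit cost 10 (adds 190)
shortest-cost path #3: 6→3→4→2 push 6 @ unit cost 15 (adds 90)
total cost = 415

Minimum cost for 52 units: 415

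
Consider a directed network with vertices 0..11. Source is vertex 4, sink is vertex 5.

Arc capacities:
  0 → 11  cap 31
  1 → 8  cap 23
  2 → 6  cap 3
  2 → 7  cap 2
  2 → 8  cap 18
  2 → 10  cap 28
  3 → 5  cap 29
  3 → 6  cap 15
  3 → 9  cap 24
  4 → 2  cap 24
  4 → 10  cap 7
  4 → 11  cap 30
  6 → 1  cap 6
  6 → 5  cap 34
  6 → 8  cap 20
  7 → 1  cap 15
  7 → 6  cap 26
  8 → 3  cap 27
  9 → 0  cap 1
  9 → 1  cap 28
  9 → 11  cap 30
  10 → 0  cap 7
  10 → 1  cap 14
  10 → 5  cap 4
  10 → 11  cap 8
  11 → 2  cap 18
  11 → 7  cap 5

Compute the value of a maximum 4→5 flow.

augment #1: 4→10→5 bottleneck 4, total now 4
augment #2: 4→2→6→5 bottleneck 3, total now 7
augment #3: 4→2→7→6→5 bottleneck 2, total now 9
augment #4: 4→2→8→3→5 bottleneck 18, total now 27
augment #5: 4→11→7→6→5 bottleneck 5, total now 32
augment #6: 4→10→1→8→3→5 bottleneck 3, total now 35
augment #7: 4→2→10→1→8→3→5 bottleneck 1, total now 36
augment #8: 4→11→2→10→1→8→3→5 bottleneck 5, total now 41

Maximum flow value: 41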